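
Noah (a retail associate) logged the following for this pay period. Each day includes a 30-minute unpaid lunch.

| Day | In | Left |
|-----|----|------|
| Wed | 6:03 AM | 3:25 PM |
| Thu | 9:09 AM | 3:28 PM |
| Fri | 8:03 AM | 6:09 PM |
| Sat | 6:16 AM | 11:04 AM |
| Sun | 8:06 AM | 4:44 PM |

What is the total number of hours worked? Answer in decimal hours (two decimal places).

Wed: 6:03 AM–3:25 PM = 9 h 22 min; less 30 min break → 8 h 52 min
Thu: 9:09 AM–3:28 PM = 6 h 19 min; less 30 min break → 5 h 49 min
Fri: 8:03 AM–6:09 PM = 10 h 6 min; less 30 min break → 9 h 36 min
Sat: 6:16 AM–11:04 AM = 4 h 48 min; less 30 min break → 4 h 18 min
Sun: 8:06 AM–4:44 PM = 8 h 38 min; less 30 min break → 8 h 8 min
Total: 8 h 52 min + 5 h 49 min + 9 h 36 min + 4 h 18 min + 8 h 8 min = 36 h 43 min.

36.72 hours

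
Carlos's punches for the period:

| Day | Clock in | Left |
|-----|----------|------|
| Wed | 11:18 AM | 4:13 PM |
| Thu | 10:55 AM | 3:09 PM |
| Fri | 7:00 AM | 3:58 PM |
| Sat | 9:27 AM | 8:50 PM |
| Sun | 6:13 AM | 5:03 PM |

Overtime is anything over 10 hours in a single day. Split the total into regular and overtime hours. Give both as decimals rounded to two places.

Wed: 11:18 AM–4:13 PM = 4 h 55 min
Thu: 10:55 AM–3:09 PM = 4 h 14 min
Fri: 7:00 AM–3:58 PM = 8 h 58 min
Sat: 9:27 AM–8:50 PM = 11 h 23 min
Sun: 6:13 AM–5:03 PM = 10 h 50 min
Wed reg 4 h 55 min / OT 0 h 0 min; Thu reg 4 h 14 min / OT 0 h 0 min; Fri reg 8 h 58 min / OT 0 h 0 min; Sat reg 10 h 0 min / OT 1 h 23 min; Sun reg 10 h 0 min / OT 0 h 50 min.
Totals: regular 38 h 7 min, overtime 2 h 13 min.

Regular 38.12 hours, overtime 2.22 hours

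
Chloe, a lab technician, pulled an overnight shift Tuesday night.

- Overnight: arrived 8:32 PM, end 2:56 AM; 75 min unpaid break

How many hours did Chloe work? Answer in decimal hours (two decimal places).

5.15 hours

Overnight: 8:32 PM → midnight = 3 h 28 min; midnight → 2:56 AM = 2 h 56 min; span 6 h 24 min; less 75 min break → 5 h 9 min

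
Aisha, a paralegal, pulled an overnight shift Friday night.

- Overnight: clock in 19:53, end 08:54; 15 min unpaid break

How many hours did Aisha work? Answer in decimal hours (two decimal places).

12.77 hours

Overnight: 19:53 → midnight = 4 h 7 min; midnight → 08:54 = 8 h 54 min; span 13 h 1 min; less 15 min break → 12 h 46 min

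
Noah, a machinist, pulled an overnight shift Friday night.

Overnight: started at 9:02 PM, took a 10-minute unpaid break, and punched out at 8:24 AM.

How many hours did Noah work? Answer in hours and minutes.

Overnight: 9:02 PM → midnight = 2 h 58 min; midnight → 8:24 AM = 8 h 24 min; span 11 h 22 min; less 10 min break → 11 h 12 min

11 h 12 min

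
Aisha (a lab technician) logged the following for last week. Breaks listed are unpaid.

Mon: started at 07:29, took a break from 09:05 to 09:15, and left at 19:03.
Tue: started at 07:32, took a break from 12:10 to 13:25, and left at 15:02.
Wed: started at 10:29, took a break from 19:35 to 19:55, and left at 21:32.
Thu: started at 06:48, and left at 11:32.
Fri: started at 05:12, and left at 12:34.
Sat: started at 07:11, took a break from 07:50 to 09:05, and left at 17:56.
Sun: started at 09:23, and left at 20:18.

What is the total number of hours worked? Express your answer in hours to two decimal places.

60.88 hours

Mon: 07:29–19:03 = 11 h 34 min; less 10 min break → 11 h 24 min
Tue: 07:32–15:02 = 7 h 30 min; less 75 min break → 6 h 15 min
Wed: 10:29–21:32 = 11 h 3 min; less 20 min break → 10 h 43 min
Thu: 06:48–11:32 = 4 h 44 min
Fri: 05:12–12:34 = 7 h 22 min
Sat: 07:11–17:56 = 10 h 45 min; less 75 min break → 9 h 30 min
Sun: 09:23–20:18 = 10 h 55 min
Total: 11 h 24 min + 6 h 15 min + 10 h 43 min + 4 h 44 min + 7 h 22 min + 9 h 30 min + 10 h 55 min = 60 h 53 min.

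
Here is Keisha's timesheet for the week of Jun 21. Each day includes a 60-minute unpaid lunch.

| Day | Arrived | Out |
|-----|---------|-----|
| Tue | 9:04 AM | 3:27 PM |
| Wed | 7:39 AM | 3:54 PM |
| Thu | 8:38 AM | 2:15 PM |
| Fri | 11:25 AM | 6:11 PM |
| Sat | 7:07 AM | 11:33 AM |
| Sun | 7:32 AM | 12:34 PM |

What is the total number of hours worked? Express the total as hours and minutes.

30 h 29 min

Tue: 9:04 AM–3:27 PM = 6 h 23 min; less 60 min break → 5 h 23 min
Wed: 7:39 AM–3:54 PM = 8 h 15 min; less 60 min break → 7 h 15 min
Thu: 8:38 AM–2:15 PM = 5 h 37 min; less 60 min break → 4 h 37 min
Fri: 11:25 AM–6:11 PM = 6 h 46 min; less 60 min break → 5 h 46 min
Sat: 7:07 AM–11:33 AM = 4 h 26 min; less 60 min break → 3 h 26 min
Sun: 7:32 AM–12:34 PM = 5 h 2 min; less 60 min break → 4 h 2 min
Total: 5 h 23 min + 7 h 15 min + 4 h 37 min + 5 h 46 min + 3 h 26 min + 4 h 2 min = 30 h 29 min.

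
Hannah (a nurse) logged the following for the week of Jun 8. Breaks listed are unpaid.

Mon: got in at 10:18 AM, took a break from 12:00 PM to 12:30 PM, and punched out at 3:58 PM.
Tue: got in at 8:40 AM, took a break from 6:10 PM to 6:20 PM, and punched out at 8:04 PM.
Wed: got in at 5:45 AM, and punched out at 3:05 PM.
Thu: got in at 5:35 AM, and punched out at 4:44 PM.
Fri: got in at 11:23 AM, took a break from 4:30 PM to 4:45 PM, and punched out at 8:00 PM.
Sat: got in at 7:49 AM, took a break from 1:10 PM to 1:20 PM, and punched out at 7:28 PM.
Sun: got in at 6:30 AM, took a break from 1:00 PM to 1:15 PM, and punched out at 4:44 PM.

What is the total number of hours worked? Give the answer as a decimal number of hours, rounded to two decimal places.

66.72 hours

Mon: 10:18 AM–3:58 PM = 5 h 40 min; less 30 min break → 5 h 10 min
Tue: 8:40 AM–8:04 PM = 11 h 24 min; less 10 min break → 11 h 14 min
Wed: 5:45 AM–3:05 PM = 9 h 20 min
Thu: 5:35 AM–4:44 PM = 11 h 9 min
Fri: 11:23 AM–8:00 PM = 8 h 37 min; less 15 min break → 8 h 22 min
Sat: 7:49 AM–7:28 PM = 11 h 39 min; less 10 min break → 11 h 29 min
Sun: 6:30 AM–4:44 PM = 10 h 14 min; less 15 min break → 9 h 59 min
Total: 5 h 10 min + 11 h 14 min + 9 h 20 min + 11 h 9 min + 8 h 22 min + 11 h 29 min + 9 h 59 min = 66 h 43 min.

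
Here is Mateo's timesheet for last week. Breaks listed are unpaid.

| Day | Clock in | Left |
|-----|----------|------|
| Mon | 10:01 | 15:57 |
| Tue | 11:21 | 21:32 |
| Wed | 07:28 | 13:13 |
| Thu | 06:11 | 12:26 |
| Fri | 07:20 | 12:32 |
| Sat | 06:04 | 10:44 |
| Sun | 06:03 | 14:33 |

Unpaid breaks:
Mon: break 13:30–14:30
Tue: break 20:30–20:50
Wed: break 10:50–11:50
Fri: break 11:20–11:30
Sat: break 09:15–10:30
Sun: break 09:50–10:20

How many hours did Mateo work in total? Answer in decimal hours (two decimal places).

42.23 hours

Mon: 10:01–15:57 = 5 h 56 min; less 60 min break → 4 h 56 min
Tue: 11:21–21:32 = 10 h 11 min; less 20 min break → 9 h 51 min
Wed: 07:28–13:13 = 5 h 45 min; less 60 min break → 4 h 45 min
Thu: 06:11–12:26 = 6 h 15 min
Fri: 07:20–12:32 = 5 h 12 min; less 10 min break → 5 h 2 min
Sat: 06:04–10:44 = 4 h 40 min; less 75 min break → 3 h 25 min
Sun: 06:03–14:33 = 8 h 30 min; less 30 min break → 8 h 0 min
Total: 4 h 56 min + 9 h 51 min + 4 h 45 min + 6 h 15 min + 5 h 2 min + 3 h 25 min + 8 h 0 min = 42 h 14 min.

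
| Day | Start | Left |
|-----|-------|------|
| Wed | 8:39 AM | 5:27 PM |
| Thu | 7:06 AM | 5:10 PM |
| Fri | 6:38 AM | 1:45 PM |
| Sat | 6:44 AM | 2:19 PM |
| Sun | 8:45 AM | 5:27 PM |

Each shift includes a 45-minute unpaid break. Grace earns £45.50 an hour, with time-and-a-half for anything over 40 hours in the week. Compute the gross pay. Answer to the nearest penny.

Wed: 8:39 AM–5:27 PM = 8 h 48 min; less 45 min break → 8 h 3 min
Thu: 7:06 AM–5:10 PM = 10 h 4 min; less 45 min break → 9 h 19 min
Fri: 6:38 AM–1:45 PM = 7 h 7 min; less 45 min break → 6 h 22 min
Sat: 6:44 AM–2:19 PM = 7 h 35 min; less 45 min break → 6 h 50 min
Sun: 8:45 AM–5:27 PM = 8 h 42 min; less 45 min break → 7 h 57 min
Total worked: 38 h 31 min = 2311 min.
Regular 38 h 31 min = 2311 min at £45.50/h; overtime 0 h 0 min = 0 min at £68.25/h.
Pay = (2311 × £45.50 + 0 × £68.25) ÷ 60 = £1752.51.

£1752.51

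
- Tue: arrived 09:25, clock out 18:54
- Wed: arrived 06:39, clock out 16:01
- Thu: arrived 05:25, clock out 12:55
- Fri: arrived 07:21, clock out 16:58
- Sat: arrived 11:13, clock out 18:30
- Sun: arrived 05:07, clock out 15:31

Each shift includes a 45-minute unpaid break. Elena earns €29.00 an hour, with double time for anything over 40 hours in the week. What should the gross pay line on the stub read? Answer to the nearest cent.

€1690.70

Tue: 09:25–18:54 = 9 h 29 min; less 45 min break → 8 h 44 min
Wed: 06:39–16:01 = 9 h 22 min; less 45 min break → 8 h 37 min
Thu: 05:25–12:55 = 7 h 30 min; less 45 min break → 6 h 45 min
Fri: 07:21–16:58 = 9 h 37 min; less 45 min break → 8 h 52 min
Sat: 11:13–18:30 = 7 h 17 min; less 45 min break → 6 h 32 min
Sun: 05:07–15:31 = 10 h 24 min; less 45 min break → 9 h 39 min
Total worked: 49 h 9 min = 2949 min.
Regular 40 h 0 min = 2400 min at €29.00/h; overtime 9 h 9 min = 549 min at €58.00/h.
Pay = (2400 × €29.00 + 549 × €58.00) ÷ 60 = €1690.70.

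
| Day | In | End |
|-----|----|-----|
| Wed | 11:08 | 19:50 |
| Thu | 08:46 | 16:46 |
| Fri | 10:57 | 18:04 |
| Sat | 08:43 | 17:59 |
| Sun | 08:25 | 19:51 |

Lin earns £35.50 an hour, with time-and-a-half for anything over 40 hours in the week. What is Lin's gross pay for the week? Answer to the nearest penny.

£1660.51

Wed: 11:08–19:50 = 8 h 42 min
Thu: 08:46–16:46 = 8 h 0 min
Fri: 10:57–18:04 = 7 h 7 min
Sat: 08:43–17:59 = 9 h 16 min
Sun: 08:25–19:51 = 11 h 26 min
Total worked: 44 h 31 min = 2671 min.
Regular 40 h 0 min = 2400 min at £35.50/h; overtime 4 h 31 min = 271 min at £53.25/h.
Pay = (2400 × £35.50 + 271 × £53.25) ÷ 60 = £1660.51.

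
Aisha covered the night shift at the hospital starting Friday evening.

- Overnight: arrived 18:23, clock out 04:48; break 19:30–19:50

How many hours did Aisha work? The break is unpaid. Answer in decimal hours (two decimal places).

Overnight: 18:23 → midnight = 5 h 37 min; midnight → 04:48 = 4 h 48 min; span 10 h 25 min; less 20 min break → 10 h 5 min

10.08 hours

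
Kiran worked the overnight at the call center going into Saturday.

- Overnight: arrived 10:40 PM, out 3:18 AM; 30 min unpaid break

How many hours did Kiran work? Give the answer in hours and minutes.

4 h 8 min

Overnight: 10:40 PM → midnight = 1 h 20 min; midnight → 3:18 AM = 3 h 18 min; span 4 h 38 min; less 30 min break → 4 h 8 min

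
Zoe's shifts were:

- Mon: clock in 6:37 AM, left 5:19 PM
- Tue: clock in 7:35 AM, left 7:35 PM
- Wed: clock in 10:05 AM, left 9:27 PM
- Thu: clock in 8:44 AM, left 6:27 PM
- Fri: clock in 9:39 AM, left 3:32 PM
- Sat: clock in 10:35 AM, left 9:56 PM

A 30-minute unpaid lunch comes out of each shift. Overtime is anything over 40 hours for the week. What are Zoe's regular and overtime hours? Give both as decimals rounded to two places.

Mon: 6:37 AM–5:19 PM = 10 h 42 min; less 30 min break → 10 h 12 min
Tue: 7:35 AM–7:35 PM = 12 h 0 min; less 30 min break → 11 h 30 min
Wed: 10:05 AM–9:27 PM = 11 h 22 min; less 30 min break → 10 h 52 min
Thu: 8:44 AM–6:27 PM = 9 h 43 min; less 30 min break → 9 h 13 min
Fri: 9:39 AM–3:32 PM = 5 h 53 min; less 30 min break → 5 h 23 min
Sat: 10:35 AM–9:56 PM = 11 h 21 min; less 30 min break → 10 h 51 min
Total worked: 58 h 1 min = 58.02 h.
Threshold 40 h → overtime 18 h 1 min, regular 40 h 0 min.

Regular 40.00 hours, overtime 18.02 hours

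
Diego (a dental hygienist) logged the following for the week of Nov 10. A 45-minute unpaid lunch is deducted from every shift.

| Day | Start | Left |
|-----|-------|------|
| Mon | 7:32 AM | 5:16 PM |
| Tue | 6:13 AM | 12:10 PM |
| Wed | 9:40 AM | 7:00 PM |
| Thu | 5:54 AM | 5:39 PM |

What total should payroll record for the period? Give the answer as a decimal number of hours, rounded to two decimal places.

33.77 hours

Mon: 7:32 AM–5:16 PM = 9 h 44 min; less 45 min break → 8 h 59 min
Tue: 6:13 AM–12:10 PM = 5 h 57 min; less 45 min break → 5 h 12 min
Wed: 9:40 AM–7:00 PM = 9 h 20 min; less 45 min break → 8 h 35 min
Thu: 5:54 AM–5:39 PM = 11 h 45 min; less 45 min break → 11 h 0 min
Total: 8 h 59 min + 5 h 12 min + 8 h 35 min + 11 h 0 min = 33 h 46 min.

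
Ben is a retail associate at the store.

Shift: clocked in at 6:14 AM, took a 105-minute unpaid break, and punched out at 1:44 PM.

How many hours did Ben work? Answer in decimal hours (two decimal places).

5.75 hours

Shift: 6:14 AM–1:44 PM = 7 h 30 min; less 105 min break → 5 h 45 min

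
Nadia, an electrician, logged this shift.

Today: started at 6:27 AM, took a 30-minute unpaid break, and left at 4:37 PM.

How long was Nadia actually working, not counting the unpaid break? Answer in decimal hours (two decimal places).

Today: 6:27 AM–4:37 PM = 10 h 10 min; less 30 min break → 9 h 40 min

9.67 hours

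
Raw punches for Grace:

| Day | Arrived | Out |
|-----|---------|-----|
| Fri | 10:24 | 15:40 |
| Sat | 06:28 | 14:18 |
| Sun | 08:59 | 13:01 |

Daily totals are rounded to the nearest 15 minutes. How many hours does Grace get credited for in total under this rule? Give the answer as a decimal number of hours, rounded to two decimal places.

17.00 hours

Fri: 10:24–15:40 = 5 h 16 min → rounds to 5 h 15 min
Sat: 06:28–14:18 = 7 h 50 min → rounds to 7 h 45 min
Sun: 08:59–13:01 = 4 h 2 min → rounds to 4 h 0 min
Total credited: 17 h 0 min.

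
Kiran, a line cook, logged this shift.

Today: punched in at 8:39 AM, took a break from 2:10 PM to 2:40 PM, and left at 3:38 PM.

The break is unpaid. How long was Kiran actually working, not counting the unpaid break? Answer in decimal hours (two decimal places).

Today: 8:39 AM–3:38 PM = 6 h 59 min; less 30 min break → 6 h 29 min

6.48 hours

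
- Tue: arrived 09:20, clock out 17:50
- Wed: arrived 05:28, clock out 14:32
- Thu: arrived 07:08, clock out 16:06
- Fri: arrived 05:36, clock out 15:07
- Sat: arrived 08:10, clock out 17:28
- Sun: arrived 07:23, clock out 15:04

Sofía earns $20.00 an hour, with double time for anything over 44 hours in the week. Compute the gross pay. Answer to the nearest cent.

$1241.33

Tue: 09:20–17:50 = 8 h 30 min
Wed: 05:28–14:32 = 9 h 4 min
Thu: 07:08–16:06 = 8 h 58 min
Fri: 05:36–15:07 = 9 h 31 min
Sat: 08:10–17:28 = 9 h 18 min
Sun: 07:23–15:04 = 7 h 41 min
Total worked: 53 h 2 min = 3182 min.
Regular 44 h 0 min = 2640 min at $20.00/h; overtime 9 h 2 min = 542 min at $40.00/h.
Pay = (2640 × $20.00 + 542 × $40.00) ÷ 60 = $1241.33.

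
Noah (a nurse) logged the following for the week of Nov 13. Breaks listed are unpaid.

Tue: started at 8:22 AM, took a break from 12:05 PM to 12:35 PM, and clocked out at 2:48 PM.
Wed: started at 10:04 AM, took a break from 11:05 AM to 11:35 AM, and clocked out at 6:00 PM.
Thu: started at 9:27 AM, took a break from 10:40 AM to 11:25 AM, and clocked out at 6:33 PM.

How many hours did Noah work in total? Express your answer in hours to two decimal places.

Tue: 8:22 AM–2:48 PM = 6 h 26 min; less 30 min break → 5 h 56 min
Wed: 10:04 AM–6:00 PM = 7 h 56 min; less 30 min break → 7 h 26 min
Thu: 9:27 AM–6:33 PM = 9 h 6 min; less 45 min break → 8 h 21 min
Total: 5 h 56 min + 7 h 26 min + 8 h 21 min = 21 h 43 min.

21.72 hours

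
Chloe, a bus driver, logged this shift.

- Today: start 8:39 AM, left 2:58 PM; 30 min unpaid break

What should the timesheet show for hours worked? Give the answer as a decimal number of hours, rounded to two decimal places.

5.82 hours

Today: 8:39 AM–2:58 PM = 6 h 19 min; less 30 min break → 5 h 49 min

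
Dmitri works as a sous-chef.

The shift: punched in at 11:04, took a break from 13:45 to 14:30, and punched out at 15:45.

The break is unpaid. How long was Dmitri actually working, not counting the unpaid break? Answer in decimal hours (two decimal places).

3.93 hours

The shift: 11:04–15:45 = 4 h 41 min; less 45 min break → 3 h 56 min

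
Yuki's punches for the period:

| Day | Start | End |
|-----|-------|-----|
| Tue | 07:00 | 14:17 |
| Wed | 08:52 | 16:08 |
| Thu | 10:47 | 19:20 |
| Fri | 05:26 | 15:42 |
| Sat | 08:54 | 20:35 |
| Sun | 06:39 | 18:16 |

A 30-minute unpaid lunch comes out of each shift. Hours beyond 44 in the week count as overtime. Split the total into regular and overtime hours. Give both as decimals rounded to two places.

Regular 44.00 hours, overtime 9.67 hours

Tue: 07:00–14:17 = 7 h 17 min; less 30 min break → 6 h 47 min
Wed: 08:52–16:08 = 7 h 16 min; less 30 min break → 6 h 46 min
Thu: 10:47–19:20 = 8 h 33 min; less 30 min break → 8 h 3 min
Fri: 05:26–15:42 = 10 h 16 min; less 30 min break → 9 h 46 min
Sat: 08:54–20:35 = 11 h 41 min; less 30 min break → 11 h 11 min
Sun: 06:39–18:16 = 11 h 37 min; less 30 min break → 11 h 7 min
Total worked: 53 h 40 min = 53.67 h.
Threshold 44 h → overtime 9 h 40 min, regular 44 h 0 min.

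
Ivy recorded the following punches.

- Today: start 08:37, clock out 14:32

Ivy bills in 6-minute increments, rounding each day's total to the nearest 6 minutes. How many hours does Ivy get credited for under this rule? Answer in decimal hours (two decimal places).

Today: 08:37–14:32 = 5 h 55 min → rounds to 5 h 54 min

5.90 hours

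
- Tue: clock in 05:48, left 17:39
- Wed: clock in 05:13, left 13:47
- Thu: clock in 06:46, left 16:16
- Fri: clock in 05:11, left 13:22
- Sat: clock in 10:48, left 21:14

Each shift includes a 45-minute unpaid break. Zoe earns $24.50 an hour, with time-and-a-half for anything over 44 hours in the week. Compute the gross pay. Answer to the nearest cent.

Tue: 05:48–17:39 = 11 h 51 min; less 45 min break → 11 h 6 min
Wed: 05:13–13:47 = 8 h 34 min; less 45 min break → 7 h 49 min
Thu: 06:46–16:16 = 9 h 30 min; less 45 min break → 8 h 45 min
Fri: 05:11–13:22 = 8 h 11 min; less 45 min break → 7 h 26 min
Sat: 10:48–21:14 = 10 h 26 min; less 45 min break → 9 h 41 min
Total worked: 44 h 47 min = 2687 min.
Regular 44 h 0 min = 2640 min at $24.50/h; overtime 0 h 47 min = 47 min at $36.75/h.
Pay = (2640 × $24.50 + 47 × $36.75) ÷ 60 = $1106.79.

$1106.79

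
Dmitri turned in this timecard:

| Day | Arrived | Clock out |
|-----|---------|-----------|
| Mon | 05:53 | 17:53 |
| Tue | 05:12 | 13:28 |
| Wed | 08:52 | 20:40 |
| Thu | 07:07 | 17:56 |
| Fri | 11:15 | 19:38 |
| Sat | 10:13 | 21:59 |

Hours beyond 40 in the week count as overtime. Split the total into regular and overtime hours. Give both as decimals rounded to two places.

Mon: 05:53–17:53 = 12 h 0 min
Tue: 05:12–13:28 = 8 h 16 min
Wed: 08:52–20:40 = 11 h 48 min
Thu: 07:07–17:56 = 10 h 49 min
Fri: 11:15–19:38 = 8 h 23 min
Sat: 10:13–21:59 = 11 h 46 min
Total worked: 63 h 2 min = 63.03 h.
Threshold 40 h → overtime 23 h 2 min, regular 40 h 0 min.

Regular 40.00 hours, overtime 23.03 hours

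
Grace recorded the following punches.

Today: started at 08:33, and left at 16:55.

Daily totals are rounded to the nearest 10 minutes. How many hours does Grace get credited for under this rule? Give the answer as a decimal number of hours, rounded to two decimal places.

8.33 hours

Today: 08:33–16:55 = 8 h 22 min → rounds to 8 h 20 min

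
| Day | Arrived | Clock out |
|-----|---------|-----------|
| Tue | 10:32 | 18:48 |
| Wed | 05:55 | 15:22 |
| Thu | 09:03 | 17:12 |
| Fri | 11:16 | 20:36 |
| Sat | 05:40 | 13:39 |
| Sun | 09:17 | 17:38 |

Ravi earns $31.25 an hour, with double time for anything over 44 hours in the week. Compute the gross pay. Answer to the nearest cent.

$1845.83

Tue: 10:32–18:48 = 8 h 16 min
Wed: 05:55–15:22 = 9 h 27 min
Thu: 09:03–17:12 = 8 h 9 min
Fri: 11:16–20:36 = 9 h 20 min
Sat: 05:40–13:39 = 7 h 59 min
Sun: 09:17–17:38 = 8 h 21 min
Total worked: 51 h 32 min = 3092 min.
Regular 44 h 0 min = 2640 min at $31.25/h; overtime 7 h 32 min = 452 min at $62.50/h.
Pay = (2640 × $31.25 + 452 × $62.50) ÷ 60 = $1845.83.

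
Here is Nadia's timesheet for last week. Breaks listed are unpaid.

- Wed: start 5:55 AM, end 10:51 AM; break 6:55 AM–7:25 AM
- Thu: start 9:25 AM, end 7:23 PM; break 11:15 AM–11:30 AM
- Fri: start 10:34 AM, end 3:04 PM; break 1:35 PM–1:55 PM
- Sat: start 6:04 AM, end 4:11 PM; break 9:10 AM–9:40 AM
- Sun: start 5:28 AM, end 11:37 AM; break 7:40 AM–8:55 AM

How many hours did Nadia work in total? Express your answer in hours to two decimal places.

32.83 hours

Wed: 5:55 AM–10:51 AM = 4 h 56 min; less 30 min break → 4 h 26 min
Thu: 9:25 AM–7:23 PM = 9 h 58 min; less 15 min break → 9 h 43 min
Fri: 10:34 AM–3:04 PM = 4 h 30 min; less 20 min break → 4 h 10 min
Sat: 6:04 AM–4:11 PM = 10 h 7 min; less 30 min break → 9 h 37 min
Sun: 5:28 AM–11:37 AM = 6 h 9 min; less 75 min break → 4 h 54 min
Total: 4 h 26 min + 9 h 43 min + 4 h 10 min + 9 h 37 min + 4 h 54 min = 32 h 50 min.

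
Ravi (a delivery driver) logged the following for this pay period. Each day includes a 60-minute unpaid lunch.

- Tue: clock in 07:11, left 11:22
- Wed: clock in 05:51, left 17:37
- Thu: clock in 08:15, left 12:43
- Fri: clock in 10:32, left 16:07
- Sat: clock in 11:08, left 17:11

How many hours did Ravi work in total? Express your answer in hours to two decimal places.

27.05 hours

Tue: 07:11–11:22 = 4 h 11 min; less 60 min break → 3 h 11 min
Wed: 05:51–17:37 = 11 h 46 min; less 60 min break → 10 h 46 min
Thu: 08:15–12:43 = 4 h 28 min; less 60 min break → 3 h 28 min
Fri: 10:32–16:07 = 5 h 35 min; less 60 min break → 4 h 35 min
Sat: 11:08–17:11 = 6 h 3 min; less 60 min break → 5 h 3 min
Total: 3 h 11 min + 10 h 46 min + 3 h 28 min + 4 h 35 min + 5 h 3 min = 27 h 3 min.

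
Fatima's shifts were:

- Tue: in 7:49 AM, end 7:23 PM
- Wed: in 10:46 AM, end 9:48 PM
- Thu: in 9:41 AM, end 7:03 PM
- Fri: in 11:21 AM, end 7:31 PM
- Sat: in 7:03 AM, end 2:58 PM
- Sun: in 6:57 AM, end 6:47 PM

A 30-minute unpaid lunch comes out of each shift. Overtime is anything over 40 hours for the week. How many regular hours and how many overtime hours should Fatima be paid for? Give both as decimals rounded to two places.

Regular 40.00 hours, overtime 16.88 hours

Tue: 7:49 AM–7:23 PM = 11 h 34 min; less 30 min break → 11 h 4 min
Wed: 10:46 AM–9:48 PM = 11 h 2 min; less 30 min break → 10 h 32 min
Thu: 9:41 AM–7:03 PM = 9 h 22 min; less 30 min break → 8 h 52 min
Fri: 11:21 AM–7:31 PM = 8 h 10 min; less 30 min break → 7 h 40 min
Sat: 7:03 AM–2:58 PM = 7 h 55 min; less 30 min break → 7 h 25 min
Sun: 6:57 AM–6:47 PM = 11 h 50 min; less 30 min break → 11 h 20 min
Total worked: 56 h 53 min = 56.88 h.
Threshold 40 h → overtime 16 h 53 min, regular 40 h 0 min.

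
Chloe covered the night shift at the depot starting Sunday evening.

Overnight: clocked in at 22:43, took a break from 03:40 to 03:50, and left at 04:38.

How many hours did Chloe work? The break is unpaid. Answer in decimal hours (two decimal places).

Overnight: 22:43 → midnight = 1 h 17 min; midnight → 04:38 = 4 h 38 min; span 5 h 55 min; less 10 min break → 5 h 45 min

5.75 hours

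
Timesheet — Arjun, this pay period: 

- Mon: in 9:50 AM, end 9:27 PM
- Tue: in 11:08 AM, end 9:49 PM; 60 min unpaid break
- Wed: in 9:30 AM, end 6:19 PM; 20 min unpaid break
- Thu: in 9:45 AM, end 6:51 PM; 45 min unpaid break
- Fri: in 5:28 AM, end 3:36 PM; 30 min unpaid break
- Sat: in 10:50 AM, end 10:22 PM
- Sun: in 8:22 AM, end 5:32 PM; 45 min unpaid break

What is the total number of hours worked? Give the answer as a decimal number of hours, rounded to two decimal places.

67.72 hours

Mon: 9:50 AM–9:27 PM = 11 h 37 min
Tue: 11:08 AM–9:49 PM = 10 h 41 min; less 60 min break → 9 h 41 min
Wed: 9:30 AM–6:19 PM = 8 h 49 min; less 20 min break → 8 h 29 min
Thu: 9:45 AM–6:51 PM = 9 h 6 min; less 45 min break → 8 h 21 min
Fri: 5:28 AM–3:36 PM = 10 h 8 min; less 30 min break → 9 h 38 min
Sat: 10:50 AM–10:22 PM = 11 h 32 min
Sun: 8:22 AM–5:32 PM = 9 h 10 min; less 45 min break → 8 h 25 min
Total: 11 h 37 min + 9 h 41 min + 8 h 29 min + 8 h 21 min + 9 h 38 min + 11 h 32 min + 8 h 25 min = 67 h 43 min.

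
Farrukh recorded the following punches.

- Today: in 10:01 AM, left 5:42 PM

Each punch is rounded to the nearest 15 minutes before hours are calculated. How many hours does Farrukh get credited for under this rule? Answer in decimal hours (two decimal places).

7.75 hours

Today: in 10:01 AM→10:00 AM, out 5:42 PM→5:45 PM; 7 h 45 min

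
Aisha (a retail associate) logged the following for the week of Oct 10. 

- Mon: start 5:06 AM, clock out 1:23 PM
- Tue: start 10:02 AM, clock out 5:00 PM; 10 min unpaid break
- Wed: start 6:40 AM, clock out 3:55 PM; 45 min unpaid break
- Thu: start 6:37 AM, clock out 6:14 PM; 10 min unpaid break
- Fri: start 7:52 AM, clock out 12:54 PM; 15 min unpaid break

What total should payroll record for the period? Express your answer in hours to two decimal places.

Mon: 5:06 AM–1:23 PM = 8 h 17 min
Tue: 10:02 AM–5:00 PM = 6 h 58 min; less 10 min break → 6 h 48 min
Wed: 6:40 AM–3:55 PM = 9 h 15 min; less 45 min break → 8 h 30 min
Thu: 6:37 AM–6:14 PM = 11 h 37 min; less 10 min break → 11 h 27 min
Fri: 7:52 AM–12:54 PM = 5 h 2 min; less 15 min break → 4 h 47 min
Total: 8 h 17 min + 6 h 48 min + 8 h 30 min + 11 h 27 min + 4 h 47 min = 39 h 49 min.

39.82 hours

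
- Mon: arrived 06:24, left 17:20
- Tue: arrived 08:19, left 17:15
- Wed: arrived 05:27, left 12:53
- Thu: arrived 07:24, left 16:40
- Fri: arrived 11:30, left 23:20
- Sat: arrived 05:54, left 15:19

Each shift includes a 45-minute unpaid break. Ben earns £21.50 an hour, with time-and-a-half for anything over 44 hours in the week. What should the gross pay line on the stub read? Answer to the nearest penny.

£1246.46

Mon: 06:24–17:20 = 10 h 56 min; less 45 min break → 10 h 11 min
Tue: 08:19–17:15 = 8 h 56 min; less 45 min break → 8 h 11 min
Wed: 05:27–12:53 = 7 h 26 min; less 45 min break → 6 h 41 min
Thu: 07:24–16:40 = 9 h 16 min; less 45 min break → 8 h 31 min
Fri: 11:30–23:20 = 11 h 50 min; less 45 min break → 11 h 5 min
Sat: 05:54–15:19 = 9 h 25 min; less 45 min break → 8 h 40 min
Total worked: 53 h 19 min = 3199 min.
Regular 44 h 0 min = 2640 min at £21.50/h; overtime 9 h 19 min = 559 min at £32.25/h.
Pay = (2640 × £21.50 + 559 × £32.25) ÷ 60 = £1246.46.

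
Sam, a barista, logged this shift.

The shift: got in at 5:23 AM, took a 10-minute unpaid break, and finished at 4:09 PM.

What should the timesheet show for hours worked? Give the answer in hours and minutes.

10 h 36 min

The shift: 5:23 AM–4:09 PM = 10 h 46 min; less 10 min break → 10 h 36 min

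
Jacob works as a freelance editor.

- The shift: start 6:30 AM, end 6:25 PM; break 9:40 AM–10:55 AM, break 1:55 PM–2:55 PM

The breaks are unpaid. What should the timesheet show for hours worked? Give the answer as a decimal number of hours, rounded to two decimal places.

The shift: 6:30 AM–6:25 PM = 11 h 55 min; less 135 min break → 9 h 40 min

9.67 hours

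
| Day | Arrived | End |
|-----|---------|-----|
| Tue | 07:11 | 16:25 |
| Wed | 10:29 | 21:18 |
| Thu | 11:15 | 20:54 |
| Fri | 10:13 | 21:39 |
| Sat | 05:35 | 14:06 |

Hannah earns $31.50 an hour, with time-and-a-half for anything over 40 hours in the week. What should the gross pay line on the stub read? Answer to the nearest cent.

Tue: 07:11–16:25 = 9 h 14 min
Wed: 10:29–21:18 = 10 h 49 min
Thu: 11:15–20:54 = 9 h 39 min
Fri: 10:13–21:39 = 11 h 26 min
Sat: 05:35–14:06 = 8 h 31 min
Total worked: 49 h 39 min = 2979 min.
Regular 40 h 0 min = 2400 min at $31.50/h; overtime 9 h 39 min = 579 min at $47.25/h.
Pay = (2400 × $31.50 + 579 × $47.25) ÷ 60 = $1715.96.

$1715.96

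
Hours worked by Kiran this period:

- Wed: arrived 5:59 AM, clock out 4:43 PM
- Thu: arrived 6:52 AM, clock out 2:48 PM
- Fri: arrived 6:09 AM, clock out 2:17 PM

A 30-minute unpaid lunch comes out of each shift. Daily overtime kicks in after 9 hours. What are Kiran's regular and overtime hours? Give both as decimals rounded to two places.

Wed: 5:59 AM–4:43 PM = 10 h 44 min; less 30 min break → 10 h 14 min
Thu: 6:52 AM–2:48 PM = 7 h 56 min; less 30 min break → 7 h 26 min
Fri: 6:09 AM–2:17 PM = 8 h 8 min; less 30 min break → 7 h 38 min
Wed reg 9 h 0 min / OT 1 h 14 min; Thu reg 7 h 26 min / OT 0 h 0 min; Fri reg 7 h 38 min / OT 0 h 0 min.
Totals: regular 24 h 4 min, overtime 1 h 14 min.

Regular 24.07 hours, overtime 1.23 hours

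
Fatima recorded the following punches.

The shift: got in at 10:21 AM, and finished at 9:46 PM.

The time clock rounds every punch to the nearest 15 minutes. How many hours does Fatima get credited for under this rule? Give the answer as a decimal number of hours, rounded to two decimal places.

The shift: in 10:21 AM→10:15 AM, out 9:46 PM→9:45 PM; 11 h 30 min

11.50 hours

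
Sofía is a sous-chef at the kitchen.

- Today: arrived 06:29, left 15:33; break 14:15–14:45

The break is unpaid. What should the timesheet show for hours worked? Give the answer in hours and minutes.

8 h 34 min

Today: 06:29–15:33 = 9 h 4 min; less 30 min break → 8 h 34 min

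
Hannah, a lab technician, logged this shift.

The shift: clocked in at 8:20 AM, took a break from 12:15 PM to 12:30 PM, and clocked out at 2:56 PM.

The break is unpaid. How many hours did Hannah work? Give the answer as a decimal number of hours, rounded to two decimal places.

6.35 hours

The shift: 8:20 AM–2:56 PM = 6 h 36 min; less 15 min break → 6 h 21 min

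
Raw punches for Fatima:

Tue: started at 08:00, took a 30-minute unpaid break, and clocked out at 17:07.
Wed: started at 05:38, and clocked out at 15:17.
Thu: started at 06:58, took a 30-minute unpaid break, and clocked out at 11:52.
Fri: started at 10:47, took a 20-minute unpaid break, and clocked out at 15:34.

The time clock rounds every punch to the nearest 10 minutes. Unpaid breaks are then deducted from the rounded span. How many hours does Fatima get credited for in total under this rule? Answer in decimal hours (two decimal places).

Tue: in 08:00→08:00, out 17:07→17:10; 9 h 10 min − 30 min = 8 h 40 min
Wed: in 05:38→05:40, out 15:17→15:20; 9 h 40 min
Thu: in 06:58→07:00, out 11:52→11:50; 4 h 50 min − 30 min = 4 h 20 min
Fri: in 10:47→10:50, out 15:34→15:30; 4 h 40 min − 20 min = 4 h 20 min
Total credited: 27 h 0 min.

27.00 hours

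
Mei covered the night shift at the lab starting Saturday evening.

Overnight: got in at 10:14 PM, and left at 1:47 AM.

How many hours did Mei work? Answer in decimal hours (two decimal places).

Overnight: 10:14 PM → midnight = 1 h 46 min; midnight → 1:47 AM = 1 h 47 min; span 3 h 33 min

3.55 hours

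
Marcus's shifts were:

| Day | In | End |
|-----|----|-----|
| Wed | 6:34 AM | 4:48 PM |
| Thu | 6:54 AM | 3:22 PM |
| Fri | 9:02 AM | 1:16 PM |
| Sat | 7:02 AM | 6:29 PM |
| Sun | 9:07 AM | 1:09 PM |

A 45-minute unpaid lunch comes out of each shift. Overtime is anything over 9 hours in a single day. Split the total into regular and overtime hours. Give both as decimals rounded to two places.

Regular 32.48 hours, overtime 2.18 hours

Wed: 6:34 AM–4:48 PM = 10 h 14 min; less 45 min break → 9 h 29 min
Thu: 6:54 AM–3:22 PM = 8 h 28 min; less 45 min break → 7 h 43 min
Fri: 9:02 AM–1:16 PM = 4 h 14 min; less 45 min break → 3 h 29 min
Sat: 7:02 AM–6:29 PM = 11 h 27 min; less 45 min break → 10 h 42 min
Sun: 9:07 AM–1:09 PM = 4 h 2 min; less 45 min break → 3 h 17 min
Wed reg 9 h 0 min / OT 0 h 29 min; Thu reg 7 h 43 min / OT 0 h 0 min; Fri reg 3 h 29 min / OT 0 h 0 min; Sat reg 9 h 0 min / OT 1 h 42 min; Sun reg 3 h 17 min / OT 0 h 0 min.
Totals: regular 32 h 29 min, overtime 2 h 11 min.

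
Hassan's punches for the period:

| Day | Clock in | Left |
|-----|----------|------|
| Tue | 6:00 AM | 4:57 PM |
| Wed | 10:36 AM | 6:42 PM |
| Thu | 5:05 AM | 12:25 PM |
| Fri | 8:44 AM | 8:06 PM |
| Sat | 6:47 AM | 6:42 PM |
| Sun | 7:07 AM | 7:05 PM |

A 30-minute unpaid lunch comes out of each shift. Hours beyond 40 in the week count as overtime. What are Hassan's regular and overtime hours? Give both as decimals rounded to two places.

Regular 40.00 hours, overtime 18.63 hours

Tue: 6:00 AM–4:57 PM = 10 h 57 min; less 30 min break → 10 h 27 min
Wed: 10:36 AM–6:42 PM = 8 h 6 min; less 30 min break → 7 h 36 min
Thu: 5:05 AM–12:25 PM = 7 h 20 min; less 30 min break → 6 h 50 min
Fri: 8:44 AM–8:06 PM = 11 h 22 min; less 30 min break → 10 h 52 min
Sat: 6:47 AM–6:42 PM = 11 h 55 min; less 30 min break → 11 h 25 min
Sun: 7:07 AM–7:05 PM = 11 h 58 min; less 30 min break → 11 h 28 min
Total worked: 58 h 38 min = 58.63 h.
Threshold 40 h → overtime 18 h 38 min, regular 40 h 0 min.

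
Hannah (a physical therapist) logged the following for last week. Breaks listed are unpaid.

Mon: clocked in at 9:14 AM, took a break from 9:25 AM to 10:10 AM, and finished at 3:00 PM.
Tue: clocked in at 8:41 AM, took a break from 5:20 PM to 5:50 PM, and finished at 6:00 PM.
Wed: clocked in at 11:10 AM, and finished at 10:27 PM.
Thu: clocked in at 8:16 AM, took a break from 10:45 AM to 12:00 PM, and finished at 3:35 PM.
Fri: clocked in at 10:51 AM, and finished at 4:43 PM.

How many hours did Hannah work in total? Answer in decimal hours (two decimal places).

37.05 hours

Mon: 9:14 AM–3:00 PM = 5 h 46 min; less 45 min break → 5 h 1 min
Tue: 8:41 AM–6:00 PM = 9 h 19 min; less 30 min break → 8 h 49 min
Wed: 11:10 AM–10:27 PM = 11 h 17 min
Thu: 8:16 AM–3:35 PM = 7 h 19 min; less 75 min break → 6 h 4 min
Fri: 10:51 AM–4:43 PM = 5 h 52 min
Total: 5 h 1 min + 8 h 49 min + 11 h 17 min + 6 h 4 min + 5 h 52 min = 37 h 3 min.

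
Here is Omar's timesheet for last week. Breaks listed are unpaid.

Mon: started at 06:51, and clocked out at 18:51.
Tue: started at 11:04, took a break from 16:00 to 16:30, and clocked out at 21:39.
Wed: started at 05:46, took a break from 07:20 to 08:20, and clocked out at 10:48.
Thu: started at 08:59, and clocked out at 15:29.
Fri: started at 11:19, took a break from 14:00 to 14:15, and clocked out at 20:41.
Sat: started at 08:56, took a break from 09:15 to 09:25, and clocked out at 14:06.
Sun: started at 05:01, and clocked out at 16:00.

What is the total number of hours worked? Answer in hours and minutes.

57 h 43 min

Mon: 06:51–18:51 = 12 h 0 min
Tue: 11:04–21:39 = 10 h 35 min; less 30 min break → 10 h 5 min
Wed: 05:46–10:48 = 5 h 2 min; less 60 min break → 4 h 2 min
Thu: 08:59–15:29 = 6 h 30 min
Fri: 11:19–20:41 = 9 h 22 min; less 15 min break → 9 h 7 min
Sat: 08:56–14:06 = 5 h 10 min; less 10 min break → 5 h 0 min
Sun: 05:01–16:00 = 10 h 59 min
Total: 12 h 0 min + 10 h 5 min + 4 h 2 min + 6 h 30 min + 9 h 7 min + 5 h 0 min + 10 h 59 min = 57 h 43 min.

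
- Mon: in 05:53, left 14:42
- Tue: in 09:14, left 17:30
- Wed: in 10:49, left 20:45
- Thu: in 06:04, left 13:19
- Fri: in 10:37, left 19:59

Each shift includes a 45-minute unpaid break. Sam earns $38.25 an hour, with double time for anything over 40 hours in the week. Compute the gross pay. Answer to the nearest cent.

Mon: 05:53–14:42 = 8 h 49 min; less 45 min break → 8 h 4 min
Tue: 09:14–17:30 = 8 h 16 min; less 45 min break → 7 h 31 min
Wed: 10:49–20:45 = 9 h 56 min; less 45 min break → 9 h 11 min
Thu: 06:04–13:19 = 7 h 15 min; less 45 min break → 6 h 30 min
Fri: 10:37–19:59 = 9 h 22 min; less 45 min break → 8 h 37 min
Total worked: 39 h 53 min = 2393 min.
Regular 39 h 53 min = 2393 min at $38.25/h; overtime 0 h 0 min = 0 min at $76.50/h.
Pay = (2393 × $38.25 + 0 × $76.50) ÷ 60 = $1525.54.

$1525.54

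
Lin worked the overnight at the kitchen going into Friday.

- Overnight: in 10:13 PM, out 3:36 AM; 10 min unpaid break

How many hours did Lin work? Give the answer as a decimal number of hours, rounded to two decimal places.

5.22 hours

Overnight: 10:13 PM → midnight = 1 h 47 min; midnight → 3:36 AM = 3 h 36 min; span 5 h 23 min; less 10 min break → 5 h 13 min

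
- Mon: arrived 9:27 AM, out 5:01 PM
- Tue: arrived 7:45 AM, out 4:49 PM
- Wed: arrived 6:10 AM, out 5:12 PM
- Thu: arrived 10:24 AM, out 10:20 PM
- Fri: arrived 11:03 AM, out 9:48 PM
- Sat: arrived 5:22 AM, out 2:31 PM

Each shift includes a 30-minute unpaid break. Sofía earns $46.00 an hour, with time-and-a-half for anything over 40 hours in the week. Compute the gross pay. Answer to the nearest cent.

Mon: 9:27 AM–5:01 PM = 7 h 34 min; less 30 min break → 7 h 4 min
Tue: 7:45 AM–4:49 PM = 9 h 4 min; less 30 min break → 8 h 34 min
Wed: 6:10 AM–5:12 PM = 11 h 2 min; less 30 min break → 10 h 32 min
Thu: 10:24 AM–10:20 PM = 11 h 56 min; less 30 min break → 11 h 26 min
Fri: 11:03 AM–9:48 PM = 10 h 45 min; less 30 min break → 10 h 15 min
Sat: 5:22 AM–2:31 PM = 9 h 9 min; less 30 min break → 8 h 39 min
Total worked: 56 h 30 min = 3390 min.
Regular 40 h 0 min = 2400 min at $46.00/h; overtime 16 h 30 min = 990 min at $69.00/h.
Pay = (2400 × $46.00 + 990 × $69.00) ÷ 60 = $2978.50.

$2978.50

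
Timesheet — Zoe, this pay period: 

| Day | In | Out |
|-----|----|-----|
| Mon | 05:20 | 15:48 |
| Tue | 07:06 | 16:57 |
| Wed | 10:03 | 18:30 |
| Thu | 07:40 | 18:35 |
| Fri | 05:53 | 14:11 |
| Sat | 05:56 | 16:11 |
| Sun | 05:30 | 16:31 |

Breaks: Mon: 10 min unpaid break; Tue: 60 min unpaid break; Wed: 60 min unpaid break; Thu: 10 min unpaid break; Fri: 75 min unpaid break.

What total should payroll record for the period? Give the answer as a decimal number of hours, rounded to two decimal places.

Mon: 05:20–15:48 = 10 h 28 min; less 10 min break → 10 h 18 min
Tue: 07:06–16:57 = 9 h 51 min; less 60 min break → 8 h 51 min
Wed: 10:03–18:30 = 8 h 27 min; less 60 min break → 7 h 27 min
Thu: 07:40–18:35 = 10 h 55 min; less 10 min break → 10 h 45 min
Fri: 05:53–14:11 = 8 h 18 min; less 75 min break → 7 h 3 min
Sat: 05:56–16:11 = 10 h 15 min
Sun: 05:30–16:31 = 11 h 1 min
Total: 10 h 18 min + 8 h 51 min + 7 h 27 min + 10 h 45 min + 7 h 3 min + 10 h 15 min + 11 h 1 min = 65 h 40 min.

65.67 hours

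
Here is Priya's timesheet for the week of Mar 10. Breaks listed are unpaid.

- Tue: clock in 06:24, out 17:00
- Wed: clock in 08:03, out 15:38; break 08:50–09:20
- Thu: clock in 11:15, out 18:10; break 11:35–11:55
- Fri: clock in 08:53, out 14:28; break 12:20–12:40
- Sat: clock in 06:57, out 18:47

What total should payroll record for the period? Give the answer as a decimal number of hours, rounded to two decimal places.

Tue: 06:24–17:00 = 10 h 36 min
Wed: 08:03–15:38 = 7 h 35 min; less 30 min break → 7 h 5 min
Thu: 11:15–18:10 = 6 h 55 min; less 20 min break → 6 h 35 min
Fri: 08:53–14:28 = 5 h 35 min; less 20 min break → 5 h 15 min
Sat: 06:57–18:47 = 11 h 50 min
Total: 10 h 36 min + 7 h 5 min + 6 h 35 min + 5 h 15 min + 11 h 50 min = 41 h 21 min.

41.35 hours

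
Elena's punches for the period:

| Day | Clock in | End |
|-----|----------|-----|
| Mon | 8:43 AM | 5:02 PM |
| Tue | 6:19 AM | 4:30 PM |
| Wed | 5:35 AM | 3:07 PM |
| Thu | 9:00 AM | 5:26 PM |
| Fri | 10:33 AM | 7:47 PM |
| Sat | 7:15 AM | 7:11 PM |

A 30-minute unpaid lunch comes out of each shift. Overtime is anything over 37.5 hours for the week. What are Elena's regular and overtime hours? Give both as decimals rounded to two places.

Regular 37.50 hours, overtime 17.13 hours

Mon: 8:43 AM–5:02 PM = 8 h 19 min; less 30 min break → 7 h 49 min
Tue: 6:19 AM–4:30 PM = 10 h 11 min; less 30 min break → 9 h 41 min
Wed: 5:35 AM–3:07 PM = 9 h 32 min; less 30 min break → 9 h 2 min
Thu: 9:00 AM–5:26 PM = 8 h 26 min; less 30 min break → 7 h 56 min
Fri: 10:33 AM–7:47 PM = 9 h 14 min; less 30 min break → 8 h 44 min
Sat: 7:15 AM–7:11 PM = 11 h 56 min; less 30 min break → 11 h 26 min
Total worked: 54 h 38 min = 54.63 h.
Threshold 37.5 h → overtime 17 h 8 min, regular 37 h 30 min.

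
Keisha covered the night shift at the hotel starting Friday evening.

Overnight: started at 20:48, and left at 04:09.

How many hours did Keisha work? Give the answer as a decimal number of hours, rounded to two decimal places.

7.35 hours

Overnight: 20:48 → midnight = 3 h 12 min; midnight → 04:09 = 4 h 9 min; span 7 h 21 min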